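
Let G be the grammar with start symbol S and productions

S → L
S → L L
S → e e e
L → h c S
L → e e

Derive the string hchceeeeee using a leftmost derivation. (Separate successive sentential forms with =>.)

S=>LL=>hcSL=>hcLL=>hchcSL=>hchcLLL=>hchceeLL=>hchceeeeL=>hchceeeeee

S => LL   [S → L L]
LL => hcSL   [L → h c S]
hcSL => hcLL   [S → L]
hcLL => hchcSL   [L → h c S]
hchcSL => hchcLLL   [S → L L]
hchcLLL => hchceeLL   [L → e e]
hchceeLL => hchceeeeL   [L → e e]
hchceeeeL => hchceeeeee   [L → e e]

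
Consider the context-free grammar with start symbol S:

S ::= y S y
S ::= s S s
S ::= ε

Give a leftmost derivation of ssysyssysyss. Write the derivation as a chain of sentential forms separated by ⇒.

S ⇒ sSs ⇒ ssSss ⇒ ssySyss ⇒ ssysSsyss ⇒ ssysySysyss ⇒ ssysysSsysyss ⇒ ssysyssysyss

S ⇒ sSs   [S ::= s S s]
sSs ⇒ ssSss   [S ::= s S s]
ssSss ⇒ ssySyss   [S ::= y S y]
ssySyss ⇒ ssysSsyss   [S ::= s S s]
ssysSsyss ⇒ ssysySysyss   [S ::= y S y]
ssysySysyss ⇒ ssysysSsysyss   [S ::= s S s]
ssysysSsysyss ⇒ ssysyssysyss   [S ::= ε]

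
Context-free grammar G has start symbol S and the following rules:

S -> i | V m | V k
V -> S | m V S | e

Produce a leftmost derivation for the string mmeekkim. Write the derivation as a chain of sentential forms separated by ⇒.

S ⇒ Vm ⇒ mVSm ⇒ mSSm ⇒ mVkSm ⇒ mmVSkSm ⇒ mmeSkSm ⇒ mmeVkkSm ⇒ mmeekkSm ⇒ mmeekkim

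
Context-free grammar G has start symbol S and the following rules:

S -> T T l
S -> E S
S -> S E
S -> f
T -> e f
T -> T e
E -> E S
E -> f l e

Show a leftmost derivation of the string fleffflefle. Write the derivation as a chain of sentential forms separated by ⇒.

S⇒SE⇒SEE⇒ESEE⇒ESSEE⇒fleSSEE⇒flefSEE⇒fleffEE⇒flefffleE⇒fleffflefle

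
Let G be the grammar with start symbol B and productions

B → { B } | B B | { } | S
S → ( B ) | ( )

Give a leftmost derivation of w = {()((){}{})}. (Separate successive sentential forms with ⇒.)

B ⇒ {B} ⇒ {BB} ⇒ {SB} ⇒ {()B} ⇒ {()S} ⇒ {()(B)} ⇒ {()(BB)} ⇒ {()(SB)} ⇒ {()(()B)} ⇒ {()(()BB)} ⇒ {()((){}B)} ⇒ {()((){}{})}

B ⇒ {B}   [B → { B }]
{B} ⇒ {BB}   [B → B B]
{BB} ⇒ {SB}   [B → S]
{SB} ⇒ {()B}   [S → ( )]
{()B} ⇒ {()S}   [B → S]
{()S} ⇒ {()(B)}   [S → ( B )]
{()(B)} ⇒ {()(BB)}   [B → B B]
{()(BB)} ⇒ {()(SB)}   [B → S]
{()(SB)} ⇒ {()(()B)}   [S → ( )]
{()(()B)} ⇒ {()(()BB)}   [B → B B]
{()(()BB)} ⇒ {()((){}B)}   [B → { }]
{()((){}B)} ⇒ {()((){}{})}   [B → { }]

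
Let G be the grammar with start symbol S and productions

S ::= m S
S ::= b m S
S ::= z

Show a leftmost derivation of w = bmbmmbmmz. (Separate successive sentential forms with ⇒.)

S⇒bmS⇒bmbmS⇒bmbmmS⇒bmbmmbmS⇒bmbmmbmmS⇒bmbmmbmmz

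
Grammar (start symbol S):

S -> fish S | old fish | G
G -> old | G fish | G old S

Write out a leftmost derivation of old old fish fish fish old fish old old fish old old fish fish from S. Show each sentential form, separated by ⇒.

S ⇒ G ⇒ G fish ⇒ G old S fish ⇒ G old S old S fish ⇒ G old S old S old S fish ⇒ old old S old S old S fish ⇒ old old fish S old S old S fish ⇒ old old fish fish S old S old S fish ⇒ old old fish fish fish S old S old S fish ⇒ old old fish fish fish old fish old S old S fish ⇒ old old fish fish fish old fish old old fish old S fish ⇒ old old fish fish fish old fish old old fish old old fish fish

S ⇒ G   [S -> G]
G ⇒ G fish   [G -> G fish]
G fish ⇒ G old S fish   [G -> G old S]
G old S fish ⇒ G old S old S fish   [G -> G old S]
G old S old S fish ⇒ G old S old S old S fish   [G -> G old S]
G old S old S old S fish ⇒ old old S old S old S fish   [G -> old]
old old S old S old S fish ⇒ old old fish S old S old S fish   [S -> fish S]
old old fish S old S old S fish ⇒ old old fish fish S old S old S fish   [S -> fish S]
old old fish fish S old S old S fish ⇒ old old fish fish fish S old S old S fish   [S -> fish S]
old old fish fish fish S old S old S fish ⇒ old old fish fish fish old fish old S old S fish   [S -> old fish]
old old fish fish fish old fish old S old S fish ⇒ old old fish fish fish old fish old old fish old S fish   [S -> old fish]
old old fish fish fish old fish old old fish old S fish ⇒ old old fish fish fish old fish old old fish old old fish fish   [S -> old fish]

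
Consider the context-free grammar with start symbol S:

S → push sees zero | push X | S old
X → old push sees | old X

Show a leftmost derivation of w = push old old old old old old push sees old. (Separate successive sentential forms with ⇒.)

S ⇒ S old   [S → S old]
S old ⇒ push X old   [S → push X]
push X old ⇒ push old X old   [X → old X]
push old X old ⇒ push old old X old   [X → old X]
push old old X old ⇒ push old old old X old   [X → old X]
push old old old X old ⇒ push old old old old X old   [X → old X]
push old old old old X old ⇒ push old old old old old X old   [X → old X]
push old old old old old X old ⇒ push old old old old old old push sees old   [X → old push sees]

S ⇒ S old ⇒ push X old ⇒ push old X old ⇒ push old old X old ⇒ push old old old X old ⇒ push old old old old X old ⇒ push old old old old old X old ⇒ push old old old old old old push sees old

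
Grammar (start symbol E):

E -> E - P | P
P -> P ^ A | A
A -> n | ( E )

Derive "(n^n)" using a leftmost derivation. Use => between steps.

E=>P=>A=>(E)=>(P)=>(P^A)=>(A^A)=>(n^A)=>(n^n)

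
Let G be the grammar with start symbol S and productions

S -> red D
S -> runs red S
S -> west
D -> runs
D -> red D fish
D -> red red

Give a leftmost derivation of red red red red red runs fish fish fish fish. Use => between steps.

S => red D   [S -> red D]
red D => red red D fish   [D -> red D fish]
red red D fish => red red red D fish fish   [D -> red D fish]
red red red D fish fish => red red red red D fish fish fish   [D -> red D fish]
red red red red D fish fish fish => red red red red red D fish fish fish fish   [D -> red D fish]
red red red red red D fish fish fish fish => red red red red red runs fish fish fish fish   [D -> runs]

S => red D => red red D fish => red red red D fish fish => red red red red D fish fish fish => red red red red red D fish fish fish fish => red red red red red runs fish fish fish fish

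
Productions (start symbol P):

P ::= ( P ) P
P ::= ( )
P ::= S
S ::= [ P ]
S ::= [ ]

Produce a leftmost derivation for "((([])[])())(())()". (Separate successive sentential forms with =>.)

P => (P)P => ((P)P)P => (((P)P)P)P => (((S)P)P)P => ((([])P)P)P => ((([])S)P)P => ((([])[])P)P => ((([])[])())P => ((([])[])())(P)P => ((([])[])())(())P => ((([])[])())(())()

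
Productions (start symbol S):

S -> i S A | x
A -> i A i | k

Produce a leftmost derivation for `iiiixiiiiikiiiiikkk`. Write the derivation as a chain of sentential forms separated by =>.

S => iSA   [S -> i S A]
iSA => iiSAA   [S -> i S A]
iiSAA => iiiSAAA   [S -> i S A]
iiiSAAA => iiiiSAAAA   [S -> i S A]
iiiiSAAAA => iiiixAAAA   [S -> x]
iiiixAAAA => iiiixiAiAAA   [A -> i A i]
iiiixiAiAAA => iiiixiiAiiAAA   [A -> i A i]
iiiixiiAiiAAA => iiiixiiiAiiiAAA   [A -> i A i]
iiiixiiiAiiiAAA => iiiixiiiiAiiiiAAA   [A -> i A i]
iiiixiiiiAiiiiAAA => iiiixiiiiiAiiiiiAAA   [A -> i A i]
iiiixiiiiiAiiiiiAAA => iiiixiiiiikiiiiiAAA   [A -> k]
iiiixiiiiikiiiiiAAA => iiiixiiiiikiiiiikAA   [A -> k]
iiiixiiiiikiiiiikAA => iiiixiiiiikiiiiikkA   [A -> k]
iiiixiiiiikiiiiikkA => iiiixiiiiikiiiiikkk   [A -> k]

S => iSA => iiSAA => iiiSAAA => iiiiSAAAA => iiiixAAAA => iiiixiAiAAA => iiiixiiAiiAAA => iiiixiiiAiiiAAA => iiiixiiiiAiiiiAAA => iiiixiiiiiAiiiiiAAA => iiiixiiiiikiiiiiAAA => iiiixiiiiikiiiiikAA => iiiixiiiiikiiiiikkA => iiiixiiiiikiiiiikkk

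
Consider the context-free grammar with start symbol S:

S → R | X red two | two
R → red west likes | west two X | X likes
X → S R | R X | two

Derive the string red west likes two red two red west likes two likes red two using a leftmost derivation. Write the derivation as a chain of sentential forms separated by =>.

S => X red two   [S → X red two]
X red two => R X red two   [X → R X]
R X red two => red west likes X red two   [R → red west likes]
red west likes X red two => red west likes S R red two   [X → S R]
red west likes S R red two => red west likes X red two R red two   [S → X red two]
red west likes X red two R red two => red west likes two red two R red two   [X → two]
red west likes two red two R red two => red west likes two red two X likes red two   [R → X likes]
red west likes two red two X likes red two => red west likes two red two R X likes red two   [X → R X]
red west likes two red two R X likes red two => red west likes two red two red west likes X likes red two   [R → red west likes]
red west likes two red two red west likes X likes red two => red west likes two red two red west likes two likes red two   [X → two]

S => X red two => R X red two => red west likes X red two => red west likes S R red two => red west likes X red two R red two => red west likes two red two R red two => red west likes two red two X likes red two => red west likes two red two R X likes red two => red west likes two red two red west likes X likes red two => red west likes two red two red west likes two likes red two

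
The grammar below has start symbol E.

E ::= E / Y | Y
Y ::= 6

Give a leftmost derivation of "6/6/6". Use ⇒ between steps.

E ⇒ E/Y   [E ::= E / Y]
E/Y ⇒ E/Y/Y   [E ::= E / Y]
E/Y/Y ⇒ Y/Y/Y   [E ::= Y]
Y/Y/Y ⇒ 6/Y/Y   [Y ::= 6]
6/Y/Y ⇒ 6/6/Y   [Y ::= 6]
6/6/Y ⇒ 6/6/6   [Y ::= 6]

E⇒E/Y⇒E/Y/Y⇒Y/Y/Y⇒6/Y/Y⇒6/6/Y⇒6/6/6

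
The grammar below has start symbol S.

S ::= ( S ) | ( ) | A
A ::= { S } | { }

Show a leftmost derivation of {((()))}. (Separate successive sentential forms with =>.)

S => A => {S} => {(S)} => {((S))} => {((()))}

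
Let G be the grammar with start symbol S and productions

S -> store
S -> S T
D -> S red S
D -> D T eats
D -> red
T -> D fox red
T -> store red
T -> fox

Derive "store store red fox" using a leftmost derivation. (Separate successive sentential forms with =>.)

S => S T   [S -> S T]
S T => S T T   [S -> S T]
S T T => store T T   [S -> store]
store T T => store store red T   [T -> store red]
store store red T => store store red fox   [T -> fox]

S => S T => S T T => store T T => store store red T => store store red fox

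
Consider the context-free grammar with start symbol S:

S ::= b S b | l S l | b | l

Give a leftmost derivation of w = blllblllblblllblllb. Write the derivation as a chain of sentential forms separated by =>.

S => bSb   [S ::= b S b]
bSb => blSlb   [S ::= l S l]
blSlb => bllSllb   [S ::= l S l]
bllSllb => blllSlllb   [S ::= l S l]
blllSlllb => blllbSblllb   [S ::= b S b]
blllbSblllb => blllblSlblllb   [S ::= l S l]
blllblSlblllb => blllbllSllblllb   [S ::= l S l]
blllbllSllblllb => blllblllSlllblllb   [S ::= l S l]
blllblllSlllblllb => blllblllbSblllblllb   [S ::= b S b]
blllblllbSblllblllb => blllblllblblllblllb   [S ::= l]

S => bSb => blSlb => bllSllb => blllSlllb => blllbSblllb => blllblSlblllb => blllbllSllblllb => blllblllSlllblllb => blllblllbSblllblllb => blllblllblblllblllb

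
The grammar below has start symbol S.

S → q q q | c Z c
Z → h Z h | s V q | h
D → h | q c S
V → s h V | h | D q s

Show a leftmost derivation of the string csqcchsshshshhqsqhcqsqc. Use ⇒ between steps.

S ⇒ cZc ⇒ csVqc ⇒ csDqsqc ⇒ csqcSqsqc ⇒ csqccZcqsqc ⇒ csqcchZhcqsqc ⇒ csqcchsVqhcqsqc ⇒ csqcchsshVqhcqsqc ⇒ csqcchsshshVqhcqsqc ⇒ csqcchsshshshVqhcqsqc ⇒ csqcchsshshshDqsqhcqsqc ⇒ csqcchsshshshhqsqhcqsqc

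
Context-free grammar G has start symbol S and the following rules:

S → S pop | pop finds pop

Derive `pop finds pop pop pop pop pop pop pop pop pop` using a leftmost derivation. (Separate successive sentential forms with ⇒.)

S ⇒ S pop   [S → S pop]
S pop ⇒ S pop pop   [S → S pop]
S pop pop ⇒ S pop pop pop   [S → S pop]
S pop pop pop ⇒ S pop pop pop pop   [S → S pop]
S pop pop pop pop ⇒ S pop pop pop pop pop   [S → S pop]
S pop pop pop pop pop ⇒ S pop pop pop pop pop pop   [S → S pop]
S pop pop pop pop pop pop ⇒ S pop pop pop pop pop pop pop   [S → S pop]
S pop pop pop pop pop pop pop ⇒ S pop pop pop pop pop pop pop pop   [S → S pop]
S pop pop pop pop pop pop pop pop ⇒ pop finds pop pop pop pop pop pop pop pop pop   [S → pop finds pop]

S ⇒ S pop ⇒ S pop pop ⇒ S pop pop pop ⇒ S pop pop pop pop ⇒ S pop pop pop pop pop ⇒ S pop pop pop pop pop pop ⇒ S pop pop pop pop pop pop pop ⇒ S pop pop pop pop pop pop pop pop ⇒ pop finds pop pop pop pop pop pop pop pop pop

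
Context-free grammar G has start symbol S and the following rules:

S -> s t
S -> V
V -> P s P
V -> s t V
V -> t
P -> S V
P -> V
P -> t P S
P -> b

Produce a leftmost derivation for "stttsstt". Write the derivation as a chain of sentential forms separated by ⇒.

S ⇒ V ⇒ PsP ⇒ SVsP ⇒ VVsP ⇒ stVVsP ⇒ sttVsP ⇒ stttsP ⇒ stttsSV ⇒ stttsstV ⇒ stttsstt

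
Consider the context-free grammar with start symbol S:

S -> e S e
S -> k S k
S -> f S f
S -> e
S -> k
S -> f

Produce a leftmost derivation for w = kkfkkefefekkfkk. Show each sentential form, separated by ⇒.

S⇒kSk⇒kkSkk⇒kkfSfkk⇒kkfkSkfkk⇒kkfkkSkkfkk⇒kkfkkeSekkfkk⇒kkfkkefSfekkfkk⇒kkfkkefefekkfkk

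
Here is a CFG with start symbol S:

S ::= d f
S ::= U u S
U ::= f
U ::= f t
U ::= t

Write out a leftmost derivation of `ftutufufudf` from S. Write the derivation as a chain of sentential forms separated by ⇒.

S⇒UuS⇒ftuS⇒ftuUuS⇒ftutuS⇒ftutuUuS⇒ftutufuS⇒ftutufuUuS⇒ftutufufuS⇒ftutufufudf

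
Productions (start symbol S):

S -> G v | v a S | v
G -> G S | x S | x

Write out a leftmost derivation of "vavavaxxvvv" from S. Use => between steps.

S=>vaS=>vavaS=>vavavaS=>vavavaGv=>vavavaxSv=>vavavaxGvv=>vavavaxGSvv=>vavavaxxSvv=>vavavaxxvvv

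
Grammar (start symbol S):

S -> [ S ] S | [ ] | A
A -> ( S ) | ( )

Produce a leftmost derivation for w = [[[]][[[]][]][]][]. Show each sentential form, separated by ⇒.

S ⇒ [S]S ⇒ [[S]S]S ⇒ [[[]]S]S ⇒ [[[]][S]S]S ⇒ [[[]][[S]S]S]S ⇒ [[[]][[[]]S]S]S ⇒ [[[]][[[]][]]S]S ⇒ [[[]][[[]][]][]]S ⇒ [[[]][[[]][]][]][]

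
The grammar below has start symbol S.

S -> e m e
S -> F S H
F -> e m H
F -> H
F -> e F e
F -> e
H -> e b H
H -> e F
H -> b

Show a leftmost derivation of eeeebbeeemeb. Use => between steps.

S => FSH => eFeSH => eeFeeSH => eeHeeSH => eeeFeeSH => eeeHeeSH => eeeebHeeSH => eeeebbeeSH => eeeebbeeemeH => eeeebbeeemeb

S => FSH   [S -> F S H]
FSH => eFeSH   [F -> e F e]
eFeSH => eeFeeSH   [F -> e F e]
eeFeeSH => eeHeeSH   [F -> H]
eeHeeSH => eeeFeeSH   [H -> e F]
eeeFeeSH => eeeHeeSH   [F -> H]
eeeHeeSH => eeeebHeeSH   [H -> e b H]
eeeebHeeSH => eeeebbeeSH   [H -> b]
eeeebbeeSH => eeeebbeeemeH   [S -> e m e]
eeeebbeeemeH => eeeebbeeemeb   [H -> b]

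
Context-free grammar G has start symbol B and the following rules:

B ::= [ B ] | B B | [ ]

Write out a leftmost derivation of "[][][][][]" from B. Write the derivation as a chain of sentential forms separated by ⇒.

B⇒BB⇒BBB⇒BBBB⇒BBBBB⇒[]BBBB⇒[][]BBB⇒[][][]BB⇒[][][][]B⇒[][][][][]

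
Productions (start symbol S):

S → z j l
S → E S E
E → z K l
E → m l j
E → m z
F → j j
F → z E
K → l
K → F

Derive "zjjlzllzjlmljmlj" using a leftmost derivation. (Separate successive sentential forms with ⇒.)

S ⇒ ESE ⇒ zKlSE ⇒ zFlSE ⇒ zjjlSE ⇒ zjjlESEE ⇒ zjjlzKlSEE ⇒ zjjlzllSEE ⇒ zjjlzllzjlEE ⇒ zjjlzllzjlmljE ⇒ zjjlzllzjlmljmlj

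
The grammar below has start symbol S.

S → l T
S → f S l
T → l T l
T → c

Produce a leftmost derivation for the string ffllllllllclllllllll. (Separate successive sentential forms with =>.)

S=>fSl=>ffSll=>fflTll=>ffllTlll=>fflllTllll=>ffllllTlllll=>fflllllTllllll=>ffllllllTlllllll=>fflllllllTllllllll=>ffllllllllTlllllllll=>ffllllllllclllllllll

S => fSl   [S → f S l]
fSl => ffSll   [S → f S l]
ffSll => fflTll   [S → l T]
fflTll => ffllTlll   [T → l T l]
ffllTlll => fflllTllll   [T → l T l]
fflllTllll => ffllllTlllll   [T → l T l]
ffllllTlllll => fflllllTllllll   [T → l T l]
fflllllTllllll => ffllllllTlllllll   [T → l T l]
ffllllllTlllllll => fflllllllTllllllll   [T → l T l]
fflllllllTllllllll => ffllllllllTlllllllll   [T → l T l]
ffllllllllTlllllllll => ffllllllllclllllllll   [T → c]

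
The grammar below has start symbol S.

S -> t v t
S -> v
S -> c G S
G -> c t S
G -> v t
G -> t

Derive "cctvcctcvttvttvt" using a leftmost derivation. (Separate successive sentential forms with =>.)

S => cGS => cctSS => cctvS => cctvcGS => cctvcctSS => cctvcctcGSS => cctvcctcvtSS => cctvcctcvttvtS => cctvcctcvttvttvt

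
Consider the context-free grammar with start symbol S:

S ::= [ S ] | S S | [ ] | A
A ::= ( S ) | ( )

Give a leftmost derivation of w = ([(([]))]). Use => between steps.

S => A => (S) => ([S]) => ([A]) => ([(S)]) => ([(A)]) => ([((S))]) => ([(([]))])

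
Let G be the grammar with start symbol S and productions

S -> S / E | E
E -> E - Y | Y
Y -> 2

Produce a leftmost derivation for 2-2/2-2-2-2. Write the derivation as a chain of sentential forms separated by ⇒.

S ⇒ S/E   [S -> S / E]
S/E ⇒ E/E   [S -> E]
E/E ⇒ E-Y/E   [E -> E - Y]
E-Y/E ⇒ Y-Y/E   [E -> Y]
Y-Y/E ⇒ 2-Y/E   [Y -> 2]
2-Y/E ⇒ 2-2/E   [Y -> 2]
2-2/E ⇒ 2-2/E-Y   [E -> E - Y]
2-2/E-Y ⇒ 2-2/E-Y-Y   [E -> E - Y]
2-2/E-Y-Y ⇒ 2-2/E-Y-Y-Y   [E -> E - Y]
2-2/E-Y-Y-Y ⇒ 2-2/Y-Y-Y-Y   [E -> Y]
2-2/Y-Y-Y-Y ⇒ 2-2/2-Y-Y-Y   [Y -> 2]
2-2/2-Y-Y-Y ⇒ 2-2/2-2-Y-Y   [Y -> 2]
2-2/2-2-Y-Y ⇒ 2-2/2-2-2-Y   [Y -> 2]
2-2/2-2-2-Y ⇒ 2-2/2-2-2-2   [Y -> 2]

S⇒S/E⇒E/E⇒E-Y/E⇒Y-Y/E⇒2-Y/E⇒2-2/E⇒2-2/E-Y⇒2-2/E-Y-Y⇒2-2/E-Y-Y-Y⇒2-2/Y-Y-Y-Y⇒2-2/2-Y-Y-Y⇒2-2/2-2-Y-Y⇒2-2/2-2-2-Y⇒2-2/2-2-2-2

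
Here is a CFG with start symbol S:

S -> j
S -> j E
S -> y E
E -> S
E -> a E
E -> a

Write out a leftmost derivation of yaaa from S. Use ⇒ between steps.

S ⇒ yE ⇒ yaE ⇒ yaaE ⇒ yaaa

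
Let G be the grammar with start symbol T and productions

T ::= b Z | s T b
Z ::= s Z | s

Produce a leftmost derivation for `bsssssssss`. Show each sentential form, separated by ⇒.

T ⇒ bZ   [T ::= b Z]
bZ ⇒ bsZ   [Z ::= s Z]
bsZ ⇒ bssZ   [Z ::= s Z]
bssZ ⇒ bsssZ   [Z ::= s Z]
bsssZ ⇒ bssssZ   [Z ::= s Z]
bssssZ ⇒ bsssssZ   [Z ::= s Z]
bsssssZ ⇒ bssssssZ   [Z ::= s Z]
bssssssZ ⇒ bsssssssZ   [Z ::= s Z]
bsssssssZ ⇒ bssssssssZ   [Z ::= s Z]
bssssssssZ ⇒ bsssssssss   [Z ::= s]

T ⇒ bZ ⇒ bsZ ⇒ bssZ ⇒ bsssZ ⇒ bssssZ ⇒ bsssssZ ⇒ bssssssZ ⇒ bsssssssZ ⇒ bssssssssZ ⇒ bsssssssss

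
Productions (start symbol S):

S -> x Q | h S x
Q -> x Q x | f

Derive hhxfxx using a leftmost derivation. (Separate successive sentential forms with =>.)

S => hSx   [S -> h S x]
hSx => hhSxx   [S -> h S x]
hhSxx => hhxQxx   [S -> x Q]
hhxQxx => hhxfxx   [Q -> f]

S => hSx => hhSxx => hhxQxx => hhxfxx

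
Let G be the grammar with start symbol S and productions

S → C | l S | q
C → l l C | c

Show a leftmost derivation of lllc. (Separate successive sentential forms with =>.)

S => lS => lC => lllC => lllc

S => lS   [S → l S]
lS => lC   [S → C]
lC => lllC   [C → l l C]
lllC => lllc   [C → c]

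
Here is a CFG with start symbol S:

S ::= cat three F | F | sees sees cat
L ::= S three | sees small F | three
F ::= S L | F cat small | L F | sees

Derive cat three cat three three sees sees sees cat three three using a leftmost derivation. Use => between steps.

S => F => S L => cat three F L => cat three S L L => cat three cat three F L L => cat three cat three L F L L => cat three cat three three F L L => cat three cat three three sees L L => cat three cat three three sees S three L => cat three cat three three sees sees sees cat three L => cat three cat three three sees sees sees cat three three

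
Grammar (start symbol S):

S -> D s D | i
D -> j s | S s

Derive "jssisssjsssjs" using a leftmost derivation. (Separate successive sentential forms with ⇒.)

S ⇒ DsD ⇒ SssD ⇒ DsDssD ⇒ SssDssD ⇒ DsDssDssD ⇒ jssDssDssD ⇒ jssSsssDssD ⇒ jssisssDssD ⇒ jssisssjsssD ⇒ jssisssjsssjs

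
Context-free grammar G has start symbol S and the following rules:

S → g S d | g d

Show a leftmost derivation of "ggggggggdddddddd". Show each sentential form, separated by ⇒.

S ⇒ gSd   [S → g S d]
gSd ⇒ ggSdd   [S → g S d]
ggSdd ⇒ gggSddd   [S → g S d]
gggSddd ⇒ ggggSdddd   [S → g S d]
ggggSdddd ⇒ gggggSddddd   [S → g S d]
gggggSddddd ⇒ ggggggSdddddd   [S → g S d]
ggggggSdddddd ⇒ gggggggSddddddd   [S → g S d]
gggggggSddddddd ⇒ ggggggggdddddddd   [S → g d]

S ⇒ gSd ⇒ ggSdd ⇒ gggSddd ⇒ ggggSdddd ⇒ gggggSddddd ⇒ ggggggSdddddd ⇒ gggggggSddddddd ⇒ ggggggggdddddddd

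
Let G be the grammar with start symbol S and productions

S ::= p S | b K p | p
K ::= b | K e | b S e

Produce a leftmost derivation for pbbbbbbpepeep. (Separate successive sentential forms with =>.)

S => pS   [S ::= p S]
pS => pbKp   [S ::= b K p]
pbKp => pbKep   [K ::= K e]
pbKep => pbbSeep   [K ::= b S e]
pbbSeep => pbbbKpeep   [S ::= b K p]
pbbbKpeep => pbbbbSepeep   [K ::= b S e]
pbbbbSepeep => pbbbbbKpepeep   [S ::= b K p]
pbbbbbKpepeep => pbbbbbbpepeep   [K ::= b]

S=>pS=>pbKp=>pbKep=>pbbSeep=>pbbbKpeep=>pbbbbSepeep=>pbbbbbKpepeep=>pbbbbbbpepeep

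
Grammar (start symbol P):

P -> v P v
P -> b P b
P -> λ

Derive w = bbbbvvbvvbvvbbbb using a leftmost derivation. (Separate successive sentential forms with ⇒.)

P ⇒ bPb   [P -> b P b]
bPb ⇒ bbPbb   [P -> b P b]
bbPbb ⇒ bbbPbbb   [P -> b P b]
bbbPbbb ⇒ bbbbPbbbb   [P -> b P b]
bbbbPbbbb ⇒ bbbbvPvbbbb   [P -> v P v]
bbbbvPvbbbb ⇒ bbbbvvPvvbbbb   [P -> v P v]
bbbbvvPvvbbbb ⇒ bbbbvvbPbvvbbbb   [P -> b P b]
bbbbvvbPbvvbbbb ⇒ bbbbvvbvPvbvvbbbb   [P -> v P v]
bbbbvvbvPvbvvbbbb ⇒ bbbbvvbvvbvvbbbb   [P -> λ]

P ⇒ bPb ⇒ bbPbb ⇒ bbbPbbb ⇒ bbbbPbbbb ⇒ bbbbvPvbbbb ⇒ bbbbvvPvvbbbb ⇒ bbbbvvbPbvvbbbb ⇒ bbbbvvbvPvbvvbbbb ⇒ bbbbvvbvvbvvbbbb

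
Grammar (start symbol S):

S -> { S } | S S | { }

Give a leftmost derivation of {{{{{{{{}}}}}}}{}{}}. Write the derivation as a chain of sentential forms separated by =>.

S => {S} => {SS} => {SSS} => {{S}SS} => {{{S}}SS} => {{{{S}}}SS} => {{{{{S}}}}SS} => {{{{{{S}}}}}SS} => {{{{{{{S}}}}}}SS} => {{{{{{{{}}}}}}}SS} => {{{{{{{{}}}}}}}{}S} => {{{{{{{{}}}}}}}{}{}}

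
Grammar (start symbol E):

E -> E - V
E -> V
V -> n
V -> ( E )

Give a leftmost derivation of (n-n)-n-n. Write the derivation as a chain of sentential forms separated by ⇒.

E ⇒ E-V   [E -> E - V]
E-V ⇒ E-V-V   [E -> E - V]
E-V-V ⇒ V-V-V   [E -> V]
V-V-V ⇒ (E)-V-V   [V -> ( E )]
(E)-V-V ⇒ (E-V)-V-V   [E -> E - V]
(E-V)-V-V ⇒ (V-V)-V-V   [E -> V]
(V-V)-V-V ⇒ (n-V)-V-V   [V -> n]
(n-V)-V-V ⇒ (n-n)-V-V   [V -> n]
(n-n)-V-V ⇒ (n-n)-n-V   [V -> n]
(n-n)-n-V ⇒ (n-n)-n-n   [V -> n]

E ⇒ E-V ⇒ E-V-V ⇒ V-V-V ⇒ (E)-V-V ⇒ (E-V)-V-V ⇒ (V-V)-V-V ⇒ (n-V)-V-V ⇒ (n-n)-V-V ⇒ (n-n)-n-V ⇒ (n-n)-n-n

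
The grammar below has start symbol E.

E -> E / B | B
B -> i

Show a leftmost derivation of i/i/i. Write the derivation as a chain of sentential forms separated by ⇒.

E ⇒ E/B   [E -> E / B]
E/B ⇒ E/B/B   [E -> E / B]
E/B/B ⇒ B/B/B   [E -> B]
B/B/B ⇒ i/B/B   [B -> i]
i/B/B ⇒ i/i/B   [B -> i]
i/i/B ⇒ i/i/i   [B -> i]

E ⇒ E/B ⇒ E/B/B ⇒ B/B/B ⇒ i/B/B ⇒ i/i/B ⇒ i/i/i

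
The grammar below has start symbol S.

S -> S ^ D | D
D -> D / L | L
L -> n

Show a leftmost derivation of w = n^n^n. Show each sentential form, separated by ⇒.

S⇒S^D⇒S^D^D⇒D^D^D⇒L^D^D⇒n^D^D⇒n^L^D⇒n^n^D⇒n^n^L⇒n^n^n

S ⇒ S^D   [S -> S ^ D]
S^D ⇒ S^D^D   [S -> S ^ D]
S^D^D ⇒ D^D^D   [S -> D]
D^D^D ⇒ L^D^D   [D -> L]
L^D^D ⇒ n^D^D   [L -> n]
n^D^D ⇒ n^L^D   [D -> L]
n^L^D ⇒ n^n^D   [L -> n]
n^n^D ⇒ n^n^L   [D -> L]
n^n^L ⇒ n^n^n   [L -> n]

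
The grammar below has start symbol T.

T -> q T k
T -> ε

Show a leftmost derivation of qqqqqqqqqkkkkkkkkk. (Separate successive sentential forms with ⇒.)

T ⇒ qTk ⇒ qqTkk ⇒ qqqTkkk ⇒ qqqqTkkkk ⇒ qqqqqTkkkkk ⇒ qqqqqqTkkkkkk ⇒ qqqqqqqTkkkkkkk ⇒ qqqqqqqqTkkkkkkkk ⇒ qqqqqqqqqTkkkkkkkkk ⇒ qqqqqqqqqkkkkkkkkk

T ⇒ qTk   [T -> q T k]
qTk ⇒ qqTkk   [T -> q T k]
qqTkk ⇒ qqqTkkk   [T -> q T k]
qqqTkkk ⇒ qqqqTkkkk   [T -> q T k]
qqqqTkkkk ⇒ qqqqqTkkkkk   [T -> q T k]
qqqqqTkkkkk ⇒ qqqqqqTkkkkkk   [T -> q T k]
qqqqqqTkkkkkk ⇒ qqqqqqqTkkkkkkk   [T -> q T k]
qqqqqqqTkkkkkkk ⇒ qqqqqqqqTkkkkkkkk   [T -> q T k]
qqqqqqqqTkkkkkkkk ⇒ qqqqqqqqqTkkkkkkkkk   [T -> q T k]
qqqqqqqqqTkkkkkkkkk ⇒ qqqqqqqqqkkkkkkkkk   [T -> ε]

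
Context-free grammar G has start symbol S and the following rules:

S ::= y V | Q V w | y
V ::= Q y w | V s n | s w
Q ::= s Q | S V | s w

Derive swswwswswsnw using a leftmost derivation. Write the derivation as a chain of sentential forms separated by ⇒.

S⇒QVw⇒SVVw⇒QVwVVw⇒swVwVVw⇒swswwVVw⇒swswwswVw⇒swswwswVsnw⇒swswwswswsnw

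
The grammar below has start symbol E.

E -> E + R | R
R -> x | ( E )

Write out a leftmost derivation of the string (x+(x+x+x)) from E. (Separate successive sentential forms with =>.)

E => R   [E -> R]
R => (E)   [R -> ( E )]
(E) => (E+R)   [E -> E + R]
(E+R) => (R+R)   [E -> R]
(R+R) => (x+R)   [R -> x]
(x+R) => (x+(E))   [R -> ( E )]
(x+(E)) => (x+(E+R))   [E -> E + R]
(x+(E+R)) => (x+(E+R+R))   [E -> E + R]
(x+(E+R+R)) => (x+(R+R+R))   [E -> R]
(x+(R+R+R)) => (x+(x+R+R))   [R -> x]
(x+(x+R+R)) => (x+(x+x+R))   [R -> x]
(x+(x+x+R)) => (x+(x+x+x))   [R -> x]

E => R => (E) => (E+R) => (R+R) => (x+R) => (x+(E)) => (x+(E+R)) => (x+(E+R+R)) => (x+(R+R+R)) => (x+(x+R+R)) => (x+(x+x+R)) => (x+(x+x+x))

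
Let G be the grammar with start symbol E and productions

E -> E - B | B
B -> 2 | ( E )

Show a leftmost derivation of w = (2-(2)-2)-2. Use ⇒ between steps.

E ⇒ E-B ⇒ B-B ⇒ (E)-B ⇒ (E-B)-B ⇒ (E-B-B)-B ⇒ (B-B-B)-B ⇒ (2-B-B)-B ⇒ (2-(E)-B)-B ⇒ (2-(B)-B)-B ⇒ (2-(2)-B)-B ⇒ (2-(2)-2)-B ⇒ (2-(2)-2)-2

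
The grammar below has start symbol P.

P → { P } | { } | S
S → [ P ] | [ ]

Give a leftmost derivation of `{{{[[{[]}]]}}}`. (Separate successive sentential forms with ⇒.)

P ⇒ {P} ⇒ {{P}} ⇒ {{{P}}} ⇒ {{{S}}} ⇒ {{{[P]}}} ⇒ {{{[S]}}} ⇒ {{{[[P]]}}} ⇒ {{{[[{P}]]}}} ⇒ {{{[[{S}]]}}} ⇒ {{{[[{[]}]]}}}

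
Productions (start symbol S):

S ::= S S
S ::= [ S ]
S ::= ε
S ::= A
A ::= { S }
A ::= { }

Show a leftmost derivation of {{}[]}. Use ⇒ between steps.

S ⇒ A   [S ::= A]
A ⇒ {S}   [A ::= { S }]
{S} ⇒ {SS}   [S ::= S S]
{SS} ⇒ {SSS}   [S ::= S S]
{SSS} ⇒ {ASS}   [S ::= A]
{ASS} ⇒ {{}SS}   [A ::= { }]
{{}SS} ⇒ {{}S}   [S ::= ε]
{{}S} ⇒ {{}[S]}   [S ::= [ S ]]
{{}[S]} ⇒ {{}[]}   [S ::= ε]

S ⇒ A ⇒ {S} ⇒ {SS} ⇒ {SSS} ⇒ {ASS} ⇒ {{}SS} ⇒ {{}S} ⇒ {{}[S]} ⇒ {{}[]}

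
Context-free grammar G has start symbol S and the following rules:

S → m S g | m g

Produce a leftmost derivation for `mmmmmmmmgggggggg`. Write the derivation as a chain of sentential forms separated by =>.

S => mSg => mmSgg => mmmSggg => mmmmSgggg => mmmmmSggggg => mmmmmmSgggggg => mmmmmmmSggggggg => mmmmmmmmgggggggg

S => mSg   [S → m S g]
mSg => mmSgg   [S → m S g]
mmSgg => mmmSggg   [S → m S g]
mmmSggg => mmmmSgggg   [S → m S g]
mmmmSgggg => mmmmmSggggg   [S → m S g]
mmmmmSggggg => mmmmmmSgggggg   [S → m S g]
mmmmmmSgggggg => mmmmmmmSggggggg   [S → m S g]
mmmmmmmSggggggg => mmmmmmmmgggggggg   [S → m g]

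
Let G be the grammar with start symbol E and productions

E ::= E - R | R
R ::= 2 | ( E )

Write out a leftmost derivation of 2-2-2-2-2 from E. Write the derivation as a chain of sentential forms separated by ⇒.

E⇒E-R⇒E-R-R⇒E-R-R-R⇒E-R-R-R-R⇒R-R-R-R-R⇒2-R-R-R-R⇒2-2-R-R-R⇒2-2-2-R-R⇒2-2-2-2-R⇒2-2-2-2-2

E ⇒ E-R   [E ::= E - R]
E-R ⇒ E-R-R   [E ::= E - R]
E-R-R ⇒ E-R-R-R   [E ::= E - R]
E-R-R-R ⇒ E-R-R-R-R   [E ::= E - R]
E-R-R-R-R ⇒ R-R-R-R-R   [E ::= R]
R-R-R-R-R ⇒ 2-R-R-R-R   [R ::= 2]
2-R-R-R-R ⇒ 2-2-R-R-R   [R ::= 2]
2-2-R-R-R ⇒ 2-2-2-R-R   [R ::= 2]
2-2-2-R-R ⇒ 2-2-2-2-R   [R ::= 2]
2-2-2-2-R ⇒ 2-2-2-2-2   [R ::= 2]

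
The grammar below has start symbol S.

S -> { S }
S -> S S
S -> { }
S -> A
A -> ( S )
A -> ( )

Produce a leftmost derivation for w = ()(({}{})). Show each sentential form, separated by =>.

S=>SS=>AS=>()S=>()A=>()(S)=>()(A)=>()((S))=>()((SS))=>()(({}S))=>()(({}{}))

S => SS   [S -> S S]
SS => AS   [S -> A]
AS => ()S   [A -> ( )]
()S => ()A   [S -> A]
()A => ()(S)   [A -> ( S )]
()(S) => ()(A)   [S -> A]
()(A) => ()((S))   [A -> ( S )]
()((S)) => ()((SS))   [S -> S S]
()((SS)) => ()(({}S))   [S -> { }]
()(({}S)) => ()(({}{}))   [S -> { }]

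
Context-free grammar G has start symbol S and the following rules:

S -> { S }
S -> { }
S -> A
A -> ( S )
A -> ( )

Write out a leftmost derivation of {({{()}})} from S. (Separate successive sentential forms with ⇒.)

S ⇒ {S} ⇒ {A} ⇒ {(S)} ⇒ {({S})} ⇒ {({{S}})} ⇒ {({{A}})} ⇒ {({{()}})}

S ⇒ {S}   [S -> { S }]
{S} ⇒ {A}   [S -> A]
{A} ⇒ {(S)}   [A -> ( S )]
{(S)} ⇒ {({S})}   [S -> { S }]
{({S})} ⇒ {({{S}})}   [S -> { S }]
{({{S}})} ⇒ {({{A}})}   [S -> A]
{({{A}})} ⇒ {({{()}})}   [A -> ( )]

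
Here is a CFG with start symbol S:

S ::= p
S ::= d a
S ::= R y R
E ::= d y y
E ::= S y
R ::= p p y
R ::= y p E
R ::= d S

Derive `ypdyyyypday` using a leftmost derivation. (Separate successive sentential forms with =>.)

S => RyR   [S ::= R y R]
RyR => ypEyR   [R ::= y p E]
ypEyR => ypdyyyR   [E ::= d y y]
ypdyyyR => ypdyyyypE   [R ::= y p E]
ypdyyyypE => ypdyyyypSy   [E ::= S y]
ypdyyyypSy => ypdyyyypday   [S ::= d a]

S=>RyR=>ypEyR=>ypdyyyR=>ypdyyyypE=>ypdyyyypSy=>ypdyyyypday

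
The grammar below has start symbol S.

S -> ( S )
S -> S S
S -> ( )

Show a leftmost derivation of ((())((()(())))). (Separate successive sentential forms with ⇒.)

S ⇒ (S)   [S -> ( S )]
(S) ⇒ (SS)   [S -> S S]
(SS) ⇒ ((S)S)   [S -> ( S )]
((S)S) ⇒ ((())S)   [S -> ( )]
((())S) ⇒ ((())(S))   [S -> ( S )]
((())(S)) ⇒ ((())((S)))   [S -> ( S )]
((())((S))) ⇒ ((())((SS)))   [S -> S S]
((())((SS))) ⇒ ((())((()S)))   [S -> ( )]
((())((()S))) ⇒ ((())((()(S))))   [S -> ( S )]
((())((()(S)))) ⇒ ((())((()(()))))   [S -> ( )]

S⇒(S)⇒(SS)⇒((S)S)⇒((())S)⇒((())(S))⇒((())((S)))⇒((())((SS)))⇒((())((()S)))⇒((())((()(S))))⇒((())((()(()))))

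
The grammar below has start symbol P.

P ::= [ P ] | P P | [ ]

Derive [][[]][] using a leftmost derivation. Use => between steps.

P => PP => []P => []PP => [][P]P => [][[]]P => [][[]][]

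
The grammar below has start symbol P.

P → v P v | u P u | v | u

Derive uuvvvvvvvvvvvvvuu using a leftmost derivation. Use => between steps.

P => uPu => uuPuu => uuvPvuu => uuvvPvvuu => uuvvvPvvvuu => uuvvvvPvvvvuu => uuvvvvvPvvvvvuu => uuvvvvvvPvvvvvvuu => uuvvvvvvvvvvvvvuu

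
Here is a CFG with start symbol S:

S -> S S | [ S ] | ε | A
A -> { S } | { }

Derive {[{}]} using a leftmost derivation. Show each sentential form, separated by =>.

S=>SS=>SSS=>SSSS=>ASSS=>{S}SSS=>{[S]}SSS=>{[A]}SSS=>{[{S}]}SSS=>{[{}]}SSS=>{[{}]}SS=>{[{}]}S=>{[{}]}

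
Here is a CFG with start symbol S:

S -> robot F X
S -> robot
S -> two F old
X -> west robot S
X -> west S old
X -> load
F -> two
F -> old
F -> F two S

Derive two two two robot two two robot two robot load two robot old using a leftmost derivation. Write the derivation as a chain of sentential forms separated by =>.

S => two F old => two F two S old => two F two S two S old => two two two S two S old => two two two robot F X two S old => two two two robot F two S X two S old => two two two robot F two S two S X two S old => two two two robot two two S two S X two S old => two two two robot two two robot two S X two S old => two two two robot two two robot two robot X two S old => two two two robot two two robot two robot load two S old => two two two robot two two robot two robot load two robot old

S => two F old   [S -> two F old]
two F old => two F two S old   [F -> F two S]
two F two S old => two F two S two S old   [F -> F two S]
two F two S two S old => two two two S two S old   [F -> two]
two two two S two S old => two two two robot F X two S old   [S -> robot F X]
two two two robot F X two S old => two two two robot F two S X two S old   [F -> F two S]
two two two robot F two S X two S old => two two two robot F two S two S X two S old   [F -> F two S]
two two two robot F two S two S X two S old => two two two robot two two S two S X two S old   [F -> two]
two two two robot two two S two S X two S old => two two two robot two two robot two S X two S old   [S -> robot]
two two two robot two two robot two S X two S old => two two two robot two two robot two robot X two S old   [S -> robot]
two two two robot two two robot two robot X two S old => two two two robot two two robot two robot load two S old   [X -> load]
two two two robot two two robot two robot load two S old => two two two robot two two robot two robot load two robot old   [S -> robot]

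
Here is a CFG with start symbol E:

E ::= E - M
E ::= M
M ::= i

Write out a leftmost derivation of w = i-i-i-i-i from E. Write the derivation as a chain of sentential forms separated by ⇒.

E ⇒ E-M   [E ::= E - M]
E-M ⇒ E-M-M   [E ::= E - M]
E-M-M ⇒ E-M-M-M   [E ::= E - M]
E-M-M-M ⇒ E-M-M-M-M   [E ::= E - M]
E-M-M-M-M ⇒ M-M-M-M-M   [E ::= M]
M-M-M-M-M ⇒ i-M-M-M-M   [M ::= i]
i-M-M-M-M ⇒ i-i-M-M-M   [M ::= i]
i-i-M-M-M ⇒ i-i-i-M-M   [M ::= i]
i-i-i-M-M ⇒ i-i-i-i-M   [M ::= i]
i-i-i-i-M ⇒ i-i-i-i-i   [M ::= i]

E ⇒ E-M ⇒ E-M-M ⇒ E-M-M-M ⇒ E-M-M-M-M ⇒ M-M-M-M-M ⇒ i-M-M-M-M ⇒ i-i-M-M-M ⇒ i-i-i-M-M ⇒ i-i-i-i-M ⇒ i-i-i-i-i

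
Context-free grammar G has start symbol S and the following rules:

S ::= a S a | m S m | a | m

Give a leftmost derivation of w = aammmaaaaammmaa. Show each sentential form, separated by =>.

S => aSa => aaSaa => aamSmaa => aammSmmaa => aammmSmmmaa => aammmaSammmaa => aammmaaSaammmaa => aammmaaaaammmaa

S => aSa   [S ::= a S a]
aSa => aaSaa   [S ::= a S a]
aaSaa => aamSmaa   [S ::= m S m]
aamSmaa => aammSmmaa   [S ::= m S m]
aammSmmaa => aammmSmmmaa   [S ::= m S m]
aammmSmmmaa => aammmaSammmaa   [S ::= a S a]
aammmaSammmaa => aammmaaSaammmaa   [S ::= a S a]
aammmaaSaammmaa => aammmaaaaammmaa   [S ::= a]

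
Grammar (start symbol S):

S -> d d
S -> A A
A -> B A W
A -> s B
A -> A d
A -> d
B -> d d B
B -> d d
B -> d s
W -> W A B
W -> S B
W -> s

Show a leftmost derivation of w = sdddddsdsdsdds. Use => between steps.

S=>AA=>sBA=>sddBA=>sddddBA=>sdddddsA=>sdddddsBAW=>sdddddsdsAW=>sdddddsdsdW=>sdddddsdsdWAB=>sdddddsdsdsAB=>sdddddsdsdsdB=>sdddddsdsdsdds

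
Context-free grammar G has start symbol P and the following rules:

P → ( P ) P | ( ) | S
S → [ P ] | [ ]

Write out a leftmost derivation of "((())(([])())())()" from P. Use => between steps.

P=>(P)P=>((P)P)P=>((())P)P=>((())(P)P)P=>((())((P)P)P)P=>((())((S)P)P)P=>((())(([])P)P)P=>((())(([])())P)P=>((())(([])())())P=>((())(([])())())()

P => (P)P   [P → ( P ) P]
(P)P => ((P)P)P   [P → ( P ) P]
((P)P)P => ((())P)P   [P → ( )]
((())P)P => ((())(P)P)P   [P → ( P ) P]
((())(P)P)P => ((())((P)P)P)P   [P → ( P ) P]
((())((P)P)P)P => ((())((S)P)P)P   [P → S]
((())((S)P)P)P => ((())(([])P)P)P   [S → [ ]]
((())(([])P)P)P => ((())(([])())P)P   [P → ( )]
((())(([])())P)P => ((())(([])())())P   [P → ( )]
((())(([])())())P => ((())(([])())())()   [P → ( )]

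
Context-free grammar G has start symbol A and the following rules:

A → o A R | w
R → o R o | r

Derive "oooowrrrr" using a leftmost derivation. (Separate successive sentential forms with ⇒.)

A ⇒ oAR ⇒ ooARR ⇒ oooARRR ⇒ ooooARRRR ⇒ oooowRRRR ⇒ oooowrRRR ⇒ oooowrrRR ⇒ oooowrrrR ⇒ oooowrrrr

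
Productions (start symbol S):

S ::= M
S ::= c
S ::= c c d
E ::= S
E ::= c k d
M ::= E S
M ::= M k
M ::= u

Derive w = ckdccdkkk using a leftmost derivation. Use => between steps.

S => M => Mk => Mkk => Mkkk => ESkkk => ckdSkkk => ckdccdkkk

S => M   [S ::= M]
M => Mk   [M ::= M k]
Mk => Mkk   [M ::= M k]
Mkk => Mkkk   [M ::= M k]
Mkkk => ESkkk   [M ::= E S]
ESkkk => ckdSkkk   [E ::= c k d]
ckdSkkk => ckdccdkkk   [S ::= c c d]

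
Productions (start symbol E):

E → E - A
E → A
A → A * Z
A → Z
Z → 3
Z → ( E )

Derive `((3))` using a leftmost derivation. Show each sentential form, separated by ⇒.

E⇒A⇒Z⇒(E)⇒(A)⇒(Z)⇒((E))⇒((A))⇒((Z))⇒((3))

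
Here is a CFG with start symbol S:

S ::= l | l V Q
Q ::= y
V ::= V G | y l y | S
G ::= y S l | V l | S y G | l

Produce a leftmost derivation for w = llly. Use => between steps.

S => lVQ   [S ::= l V Q]
lVQ => lVGQ   [V ::= V G]
lVGQ => lSGQ   [V ::= S]
lSGQ => llGQ   [S ::= l]
llGQ => lllQ   [G ::= l]
lllQ => llly   [Q ::= y]

S => lVQ => lVGQ => lSGQ => llGQ => lllQ => llly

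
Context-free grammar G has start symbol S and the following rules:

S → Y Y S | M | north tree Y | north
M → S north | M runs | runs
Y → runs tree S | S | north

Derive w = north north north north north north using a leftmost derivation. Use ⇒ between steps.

S ⇒ Y Y S   [S → Y Y S]
Y Y S ⇒ north Y S   [Y → north]
north Y S ⇒ north north S   [Y → north]
north north S ⇒ north north M   [S → M]
north north M ⇒ north north S north   [M → S north]
north north S north ⇒ north north Y Y S north   [S → Y Y S]
north north Y Y S north ⇒ north north north Y S north   [Y → north]
north north north Y S north ⇒ north north north north S north   [Y → north]
north north north north S north ⇒ north north north north north north   [S → north]

S ⇒ Y Y S ⇒ north Y S ⇒ north north S ⇒ north north M ⇒ north north S north ⇒ north north Y Y S north ⇒ north north north Y S north ⇒ north north north north S north ⇒ north north north north north north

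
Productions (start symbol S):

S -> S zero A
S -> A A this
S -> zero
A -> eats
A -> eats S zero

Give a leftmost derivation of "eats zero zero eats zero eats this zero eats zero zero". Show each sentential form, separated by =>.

S => S zero A => A A this zero A => eats S zero A this zero A => eats S zero A zero A this zero A => eats zero zero A zero A this zero A => eats zero zero eats zero A this zero A => eats zero zero eats zero eats this zero A => eats zero zero eats zero eats this zero eats S zero => eats zero zero eats zero eats this zero eats zero zero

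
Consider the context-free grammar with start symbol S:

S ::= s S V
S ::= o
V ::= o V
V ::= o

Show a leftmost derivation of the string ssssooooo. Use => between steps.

S => sSV   [S ::= s S V]
sSV => ssSVV   [S ::= s S V]
ssSVV => sssSVVV   [S ::= s S V]
sssSVVV => ssssSVVVV   [S ::= s S V]
ssssSVVVV => ssssoVVVV   [S ::= o]
ssssoVVVV => ssssooVVV   [V ::= o]
ssssooVVV => ssssoooVV   [V ::= o]
ssssoooVV => ssssooooV   [V ::= o]
ssssooooV => ssssooooo   [V ::= o]

S=>sSV=>ssSVV=>sssSVVV=>ssssSVVVV=>ssssoVVVV=>ssssooVVV=>ssssoooVV=>ssssooooV=>ssssooooo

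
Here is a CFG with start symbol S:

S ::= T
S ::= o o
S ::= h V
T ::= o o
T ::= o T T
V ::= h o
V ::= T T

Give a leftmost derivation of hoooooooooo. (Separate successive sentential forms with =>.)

S => hV => hTT => hoTTT => hoooTT => hooooTTT => hooooooTT => hooooooooT => hoooooooooo

S => hV   [S ::= h V]
hV => hTT   [V ::= T T]
hTT => hoTTT   [T ::= o T T]
hoTTT => hoooTT   [T ::= o o]
hoooTT => hooooTTT   [T ::= o T T]
hooooTTT => hooooooTT   [T ::= o o]
hooooooTT => hooooooooT   [T ::= o o]
hooooooooT => hoooooooooo   [T ::= o o]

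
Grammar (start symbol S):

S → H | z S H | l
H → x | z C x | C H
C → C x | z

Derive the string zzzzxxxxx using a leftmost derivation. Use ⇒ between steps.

S⇒zSH⇒zzSHH⇒zzHHH⇒zzzCxHH⇒zzzCxxHH⇒zzzCxxxHH⇒zzzzxxxHH⇒zzzzxxxxH⇒zzzzxxxxx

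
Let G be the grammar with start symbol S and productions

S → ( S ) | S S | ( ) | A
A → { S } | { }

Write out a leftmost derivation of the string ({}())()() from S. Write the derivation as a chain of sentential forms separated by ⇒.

S⇒SS⇒(S)S⇒(SS)S⇒(AS)S⇒({}S)S⇒({}())S⇒({}())SS⇒({}())()S⇒({}())()()

S ⇒ SS   [S → S S]
SS ⇒ (S)S   [S → ( S )]
(S)S ⇒ (SS)S   [S → S S]
(SS)S ⇒ (AS)S   [S → A]
(AS)S ⇒ ({}S)S   [A → { }]
({}S)S ⇒ ({}())S   [S → ( )]
({}())S ⇒ ({}())SS   [S → S S]
({}())SS ⇒ ({}())()S   [S → ( )]
({}())()S ⇒ ({}())()()   [S → ( )]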